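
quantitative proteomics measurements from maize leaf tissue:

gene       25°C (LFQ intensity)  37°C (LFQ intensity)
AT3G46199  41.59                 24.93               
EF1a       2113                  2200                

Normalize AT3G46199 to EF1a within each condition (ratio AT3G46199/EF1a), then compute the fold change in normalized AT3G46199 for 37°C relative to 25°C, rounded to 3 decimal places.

AT3G46199/EF1a (25°C) = 41.59 / 2113 = 0.019683
AT3G46199/EF1a (37°C) = 24.93 / 2200 = 0.011332
Fold change = 0.011332 / 0.019683 = 0.5757

0.576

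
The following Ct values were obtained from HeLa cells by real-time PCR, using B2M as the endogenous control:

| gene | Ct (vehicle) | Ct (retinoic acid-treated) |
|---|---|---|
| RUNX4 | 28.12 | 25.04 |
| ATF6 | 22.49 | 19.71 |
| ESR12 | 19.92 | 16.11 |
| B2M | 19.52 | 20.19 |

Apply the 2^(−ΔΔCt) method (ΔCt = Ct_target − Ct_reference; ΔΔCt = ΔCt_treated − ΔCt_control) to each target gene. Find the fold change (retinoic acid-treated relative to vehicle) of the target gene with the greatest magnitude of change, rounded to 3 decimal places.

RUNX4: ΔΔCt = (25.04−20.19) − (28.12−19.52) = 4.85 − 8.60 = -3.75; fold change = 2^3.75 = 13.454
ATF6: ΔΔCt = (19.71−20.19) − (22.49−19.52) = -0.48 − 2.97 = -3.45; fold change = 2^3.45 = 10.928
ESR12: ΔΔCt = (16.11−20.19) − (19.92−19.52) = -4.08 − 0.40 = -4.48; fold change = 2^4.48 = 22.316
ESR12 has the largest |ΔΔCt| = 4.48.

22.316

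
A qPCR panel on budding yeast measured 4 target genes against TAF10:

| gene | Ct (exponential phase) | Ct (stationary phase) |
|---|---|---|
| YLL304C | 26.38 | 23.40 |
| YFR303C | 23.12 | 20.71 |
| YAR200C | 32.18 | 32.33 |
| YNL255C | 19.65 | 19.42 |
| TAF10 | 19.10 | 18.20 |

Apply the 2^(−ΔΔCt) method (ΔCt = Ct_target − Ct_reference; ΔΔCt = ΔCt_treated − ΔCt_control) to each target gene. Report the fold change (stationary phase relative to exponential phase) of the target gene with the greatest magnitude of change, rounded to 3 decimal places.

YLL304C: ΔΔCt = (23.40−18.20) − (26.38−19.10) = 5.20 − 7.28 = -2.08; fold change = 2^2.08 = 4.228
YFR303C: ΔΔCt = (20.71−18.20) − (23.12−19.10) = 2.51 − 4.02 = -1.51; fold change = 2^1.51 = 2.848
YAR200C: ΔΔCt = (32.33−18.20) − (32.18−19.10) = 14.13 − 13.08 = 1.05; fold change = 2^-1.05 = 0.483
YNL255C: ΔΔCt = (19.42−18.20) − (19.65−19.10) = 1.22 − 0.55 = 0.67; fold change = 2^-0.67 = 0.629
YLL304C has the largest |ΔΔCt| = 2.08.

4.228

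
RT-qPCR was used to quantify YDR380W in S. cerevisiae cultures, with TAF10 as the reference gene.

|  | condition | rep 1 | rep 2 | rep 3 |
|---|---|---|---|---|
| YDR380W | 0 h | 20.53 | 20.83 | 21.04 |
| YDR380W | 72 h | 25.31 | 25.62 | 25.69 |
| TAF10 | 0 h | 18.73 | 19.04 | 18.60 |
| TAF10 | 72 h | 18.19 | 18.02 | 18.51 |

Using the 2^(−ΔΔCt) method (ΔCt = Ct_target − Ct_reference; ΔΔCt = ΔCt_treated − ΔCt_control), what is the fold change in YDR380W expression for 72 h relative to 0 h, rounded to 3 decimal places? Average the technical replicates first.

Mean Ct: YDR380W 0 h 20.800; YDR380W 72 h 25.540; TAF10 0 h 18.790; TAF10 72 h 18.240
ΔCt(0 h) = 20.800 − 18.790 = 2.010
ΔCt(72 h) = 25.540 − 18.240 = 7.300
ΔΔCt = 7.300 − 2.010 = 5.290
Fold change = 2^(−5.290) = 0.0256

0.026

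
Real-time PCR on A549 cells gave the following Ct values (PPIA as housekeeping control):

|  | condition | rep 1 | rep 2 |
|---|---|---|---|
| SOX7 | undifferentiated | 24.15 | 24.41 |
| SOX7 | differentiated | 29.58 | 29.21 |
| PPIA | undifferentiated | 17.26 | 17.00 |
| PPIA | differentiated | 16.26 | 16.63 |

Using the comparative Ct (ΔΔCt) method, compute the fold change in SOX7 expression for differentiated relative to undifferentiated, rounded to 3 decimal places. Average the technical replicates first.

Mean Ct: SOX7 undifferentiated 24.280; SOX7 differentiated 29.395; PPIA undifferentiated 17.130; PPIA differentiated 16.445
ΔCt(undifferentiated) = 24.280 − 17.130 = 7.150
ΔCt(differentiated) = 29.395 − 16.445 = 12.950
ΔΔCt = 12.950 − 7.150 = 5.800
Fold change = 2^(−5.800) = 0.0179

0.018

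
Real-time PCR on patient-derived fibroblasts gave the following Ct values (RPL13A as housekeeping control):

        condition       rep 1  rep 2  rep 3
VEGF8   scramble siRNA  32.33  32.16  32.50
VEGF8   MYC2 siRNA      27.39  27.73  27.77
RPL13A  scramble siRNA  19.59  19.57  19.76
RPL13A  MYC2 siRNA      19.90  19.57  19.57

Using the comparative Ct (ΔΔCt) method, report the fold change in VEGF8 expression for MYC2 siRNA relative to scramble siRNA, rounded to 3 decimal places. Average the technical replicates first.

26.723

Mean Ct: VEGF8 scramble siRNA 32.330; VEGF8 MYC2 siRNA 27.630; RPL13A scramble siRNA 19.640; RPL13A MYC2 siRNA 19.680
ΔCt(scramble siRNA) = 32.330 − 19.640 = 12.690
ΔCt(MYC2 siRNA) = 27.630 − 19.680 = 7.950
ΔΔCt = 7.950 − 12.690 = -4.740
Fold change = 2^(−(-4.740)) = 2^4.740 = 26.7228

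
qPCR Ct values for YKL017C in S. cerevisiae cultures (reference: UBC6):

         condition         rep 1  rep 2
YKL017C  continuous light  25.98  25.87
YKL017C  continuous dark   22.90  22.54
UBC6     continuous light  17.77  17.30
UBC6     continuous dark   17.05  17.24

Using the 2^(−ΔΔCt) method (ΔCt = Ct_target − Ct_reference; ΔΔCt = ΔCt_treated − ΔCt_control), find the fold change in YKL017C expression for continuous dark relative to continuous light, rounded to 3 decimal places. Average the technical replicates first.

7.037

Mean Ct: YKL017C continuous light 25.925; YKL017C continuous dark 22.720; UBC6 continuous light 17.535; UBC6 continuous dark 17.145
ΔCt(continuous light) = 25.925 − 17.535 = 8.390
ΔCt(continuous dark) = 22.720 − 17.145 = 5.575
ΔΔCt = 5.575 − 8.390 = -2.815
Fold change = 2^(−(-2.815)) = 2^2.815 = 7.0372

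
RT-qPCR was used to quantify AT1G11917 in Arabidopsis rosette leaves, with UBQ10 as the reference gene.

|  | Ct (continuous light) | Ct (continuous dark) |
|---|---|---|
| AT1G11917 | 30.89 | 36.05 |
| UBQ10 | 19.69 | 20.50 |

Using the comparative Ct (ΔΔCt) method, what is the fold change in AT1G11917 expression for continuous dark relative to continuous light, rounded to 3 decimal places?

0.049

ΔCt(continuous light) = 30.890 − 19.690 = 11.200
ΔCt(continuous dark) = 36.050 − 20.500 = 15.550
ΔΔCt = 15.550 − 11.200 = 4.350
Fold change = 2^(−4.350) = 0.0490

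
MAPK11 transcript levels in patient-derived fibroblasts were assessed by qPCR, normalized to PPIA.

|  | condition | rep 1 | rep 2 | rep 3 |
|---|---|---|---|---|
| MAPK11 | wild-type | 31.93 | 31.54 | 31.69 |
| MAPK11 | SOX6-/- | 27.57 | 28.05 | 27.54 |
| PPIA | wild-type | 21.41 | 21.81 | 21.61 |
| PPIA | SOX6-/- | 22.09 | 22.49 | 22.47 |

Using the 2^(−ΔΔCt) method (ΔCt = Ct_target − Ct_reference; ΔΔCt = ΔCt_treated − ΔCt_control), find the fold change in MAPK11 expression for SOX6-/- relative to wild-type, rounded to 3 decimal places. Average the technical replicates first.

Mean Ct: MAPK11 wild-type 31.720; MAPK11 SOX6-/- 27.720; PPIA wild-type 21.610; PPIA SOX6-/- 22.350
ΔCt(wild-type) = 31.720 − 21.610 = 10.110
ΔCt(SOX6-/-) = 27.720 − 22.350 = 5.370
ΔΔCt = 5.370 − 10.110 = -4.740
Fold change = 2^(−(-4.740)) = 2^4.740 = 26.7228

26.723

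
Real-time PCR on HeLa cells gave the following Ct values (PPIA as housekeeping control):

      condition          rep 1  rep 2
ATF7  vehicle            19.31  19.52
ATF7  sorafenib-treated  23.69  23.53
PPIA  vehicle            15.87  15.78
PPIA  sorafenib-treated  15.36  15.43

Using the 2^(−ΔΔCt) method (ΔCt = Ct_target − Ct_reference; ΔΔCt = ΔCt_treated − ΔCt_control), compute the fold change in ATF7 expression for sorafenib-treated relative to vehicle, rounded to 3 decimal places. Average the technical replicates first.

Mean Ct: ATF7 vehicle 19.415; ATF7 sorafenib-treated 23.610; PPIA vehicle 15.825; PPIA sorafenib-treated 15.395
ΔCt(vehicle) = 19.415 − 15.825 = 3.590
ΔCt(sorafenib-treated) = 23.610 − 15.395 = 8.215
ΔΔCt = 8.215 − 3.590 = 4.625
Fold change = 2^(−4.625) = 0.0405

0.041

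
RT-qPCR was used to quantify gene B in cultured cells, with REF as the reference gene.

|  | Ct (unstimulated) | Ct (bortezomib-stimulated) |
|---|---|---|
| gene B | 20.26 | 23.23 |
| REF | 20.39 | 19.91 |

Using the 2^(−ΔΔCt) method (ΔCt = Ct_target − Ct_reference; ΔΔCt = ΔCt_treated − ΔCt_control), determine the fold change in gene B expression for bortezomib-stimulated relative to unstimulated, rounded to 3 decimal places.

0.092

ΔCt(unstimulated) = 20.260 − 20.390 = -0.130
ΔCt(bortezomib-stimulated) = 23.230 − 19.910 = 3.320
ΔΔCt = 3.320 − (-0.130) = 3.450
Fold change = 2^(−3.450) = 0.0915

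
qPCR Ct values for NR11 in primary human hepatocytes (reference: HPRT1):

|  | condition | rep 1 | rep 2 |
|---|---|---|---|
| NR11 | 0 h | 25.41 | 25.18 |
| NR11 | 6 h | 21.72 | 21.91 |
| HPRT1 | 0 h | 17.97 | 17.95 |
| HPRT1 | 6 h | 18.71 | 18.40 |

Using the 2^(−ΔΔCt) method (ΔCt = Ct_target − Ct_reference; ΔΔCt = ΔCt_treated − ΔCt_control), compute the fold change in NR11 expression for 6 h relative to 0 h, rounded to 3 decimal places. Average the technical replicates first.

16.854

Mean Ct: NR11 0 h 25.295; NR11 6 h 21.815; HPRT1 0 h 17.960; HPRT1 6 h 18.555
ΔCt(0 h) = 25.295 − 17.960 = 7.335
ΔCt(6 h) = 21.815 − 18.555 = 3.260
ΔΔCt = 3.260 − 7.335 = -4.075
Fold change = 2^(−(-4.075)) = 2^4.075 = 16.8538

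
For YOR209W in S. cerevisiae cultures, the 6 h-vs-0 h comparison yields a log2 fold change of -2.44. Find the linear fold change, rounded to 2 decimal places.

Fold change = 2^(-2.44) = 0.184
That is, YOR209W drops to 18.4% of the 0 h level.

0.18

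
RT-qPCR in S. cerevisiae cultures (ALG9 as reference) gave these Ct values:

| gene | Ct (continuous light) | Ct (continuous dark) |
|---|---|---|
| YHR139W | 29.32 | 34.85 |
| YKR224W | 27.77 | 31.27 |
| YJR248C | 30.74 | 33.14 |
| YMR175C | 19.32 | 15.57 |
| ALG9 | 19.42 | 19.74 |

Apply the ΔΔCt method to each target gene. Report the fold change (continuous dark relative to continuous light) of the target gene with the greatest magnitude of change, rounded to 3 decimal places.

YHR139W: ΔΔCt = (34.85−19.74) − (29.32−19.42) = 15.11 − 9.90 = 5.21; fold change = 2^-5.21 = 0.027
YKR224W: ΔΔCt = (31.27−19.74) − (27.77−19.42) = 11.53 − 8.35 = 3.18; fold change = 2^-3.18 = 0.110
YJR248C: ΔΔCt = (33.14−19.74) − (30.74−19.42) = 13.40 − 11.32 = 2.08; fold change = 2^-2.08 = 0.237
YMR175C: ΔΔCt = (15.57−19.74) − (19.32−19.42) = -4.17 − (-0.10) = -4.07; fold change = 2^4.07 = 16.795
YHR139W has the largest |ΔΔCt| = 5.21.

0.027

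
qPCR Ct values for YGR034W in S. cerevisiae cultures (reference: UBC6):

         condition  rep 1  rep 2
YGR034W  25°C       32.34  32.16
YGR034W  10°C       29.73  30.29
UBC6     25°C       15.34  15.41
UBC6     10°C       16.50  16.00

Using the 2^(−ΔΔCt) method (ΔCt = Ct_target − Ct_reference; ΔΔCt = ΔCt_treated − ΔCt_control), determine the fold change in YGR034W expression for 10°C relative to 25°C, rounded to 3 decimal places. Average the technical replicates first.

Mean Ct: YGR034W 25°C 32.250; YGR034W 10°C 30.010; UBC6 25°C 15.375; UBC6 10°C 16.250
ΔCt(25°C) = 32.250 − 15.375 = 16.875
ΔCt(10°C) = 30.010 − 16.250 = 13.760
ΔΔCt = 13.760 − 16.875 = -3.115
Fold change = 2^(−(-3.115)) = 2^3.115 = 8.6638

8.664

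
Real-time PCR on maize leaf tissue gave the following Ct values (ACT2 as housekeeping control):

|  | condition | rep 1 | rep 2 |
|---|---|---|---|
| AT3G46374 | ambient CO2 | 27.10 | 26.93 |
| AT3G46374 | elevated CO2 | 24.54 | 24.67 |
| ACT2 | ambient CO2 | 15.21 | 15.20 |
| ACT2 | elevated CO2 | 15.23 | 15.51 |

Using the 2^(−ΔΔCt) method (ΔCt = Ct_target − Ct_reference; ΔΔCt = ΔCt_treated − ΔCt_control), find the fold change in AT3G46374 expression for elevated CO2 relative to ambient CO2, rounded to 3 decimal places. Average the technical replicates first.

Mean Ct: AT3G46374 ambient CO2 27.015; AT3G46374 elevated CO2 24.605; ACT2 ambient CO2 15.205; ACT2 elevated CO2 15.370
ΔCt(ambient CO2) = 27.015 − 15.205 = 11.810
ΔCt(elevated CO2) = 24.605 − 15.370 = 9.235
ΔΔCt = 9.235 − 11.810 = -2.575
Fold change = 2^(−(-2.575)) = 2^2.575 = 5.9587

5.959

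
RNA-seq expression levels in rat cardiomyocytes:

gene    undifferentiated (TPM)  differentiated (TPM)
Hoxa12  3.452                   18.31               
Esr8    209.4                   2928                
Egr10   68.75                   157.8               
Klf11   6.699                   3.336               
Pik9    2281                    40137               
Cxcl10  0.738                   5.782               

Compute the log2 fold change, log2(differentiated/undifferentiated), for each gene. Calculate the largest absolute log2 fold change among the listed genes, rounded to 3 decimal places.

4.137

log2(18.31/3.452) = 2.407  (Hoxa12)
log2(2928/209.4) = 3.806  (Esr8)
log2(157.8/68.75) = 1.199  (Egr10)
log2(3.336/6.699) = -1.006  (Klf11)
log2(40137/2281) = 4.137  (Pik9)
log2(5.782/0.738) = 2.970  (Cxcl10)
The largest magnitude belongs to Pik9.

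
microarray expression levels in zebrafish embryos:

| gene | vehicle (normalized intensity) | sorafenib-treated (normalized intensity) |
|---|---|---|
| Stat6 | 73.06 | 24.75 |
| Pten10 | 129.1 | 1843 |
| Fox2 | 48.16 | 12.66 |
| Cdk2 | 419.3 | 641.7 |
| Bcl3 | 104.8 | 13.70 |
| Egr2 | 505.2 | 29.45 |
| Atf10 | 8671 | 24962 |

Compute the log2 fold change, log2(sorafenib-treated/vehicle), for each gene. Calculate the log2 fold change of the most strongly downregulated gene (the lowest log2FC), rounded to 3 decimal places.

-4.101

log2(24.75/73.06) = -1.562  (Stat6)
log2(1843/129.1) = 3.835  (Pten10)
log2(12.66/48.16) = -1.928  (Fox2)
log2(641.7/419.3) = 0.614  (Cdk2)
log2(13.70/104.8) = -2.935  (Bcl3)
log2(29.45/505.2) = -4.101  (Egr2)
log2(24962/8671) = 1.525  (Atf10)
Egr2 is most strongly downregulated.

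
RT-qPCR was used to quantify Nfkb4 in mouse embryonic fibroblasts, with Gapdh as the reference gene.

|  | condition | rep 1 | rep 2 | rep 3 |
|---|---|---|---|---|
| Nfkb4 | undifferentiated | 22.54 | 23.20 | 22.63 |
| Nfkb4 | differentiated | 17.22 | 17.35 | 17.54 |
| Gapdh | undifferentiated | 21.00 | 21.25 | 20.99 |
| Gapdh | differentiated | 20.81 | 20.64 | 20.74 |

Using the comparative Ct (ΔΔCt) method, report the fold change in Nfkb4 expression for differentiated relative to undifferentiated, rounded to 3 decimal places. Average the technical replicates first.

Mean Ct: Nfkb4 undifferentiated 22.790; Nfkb4 differentiated 17.370; Gapdh undifferentiated 21.080; Gapdh differentiated 20.730
ΔCt(undifferentiated) = 22.790 − 21.080 = 1.710
ΔCt(differentiated) = 17.370 − 20.730 = -3.360
ΔΔCt = -3.360 − 1.710 = -5.070
Fold change = 2^(−(-5.070)) = 2^5.070 = 33.5909

33.591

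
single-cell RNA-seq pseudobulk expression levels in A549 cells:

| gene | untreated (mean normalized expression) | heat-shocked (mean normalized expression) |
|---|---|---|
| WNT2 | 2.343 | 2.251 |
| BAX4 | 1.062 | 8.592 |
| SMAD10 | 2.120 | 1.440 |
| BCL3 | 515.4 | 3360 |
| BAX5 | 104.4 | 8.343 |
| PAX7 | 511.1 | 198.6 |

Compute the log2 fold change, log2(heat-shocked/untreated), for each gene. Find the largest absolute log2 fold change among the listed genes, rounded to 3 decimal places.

3.645

log2(2.251/2.343) = -0.058  (WNT2)
log2(8.592/1.062) = 3.016  (BAX4)
log2(1.440/2.120) = -0.558  (SMAD10)
log2(3360/515.4) = 2.705  (BCL3)
log2(8.343/104.4) = -3.645  (BAX5)
log2(198.6/511.1) = -1.364  (PAX7)
The largest magnitude belongs to BAX5.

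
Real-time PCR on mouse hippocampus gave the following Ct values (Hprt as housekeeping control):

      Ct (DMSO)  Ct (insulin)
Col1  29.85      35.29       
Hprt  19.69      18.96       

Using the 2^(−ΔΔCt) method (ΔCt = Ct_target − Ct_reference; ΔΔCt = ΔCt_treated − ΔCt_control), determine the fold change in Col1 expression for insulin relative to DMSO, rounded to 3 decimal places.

0.014

ΔCt(DMSO) = 29.850 − 19.690 = 10.160
ΔCt(insulin) = 35.290 − 18.960 = 16.330
ΔΔCt = 16.330 − 10.160 = 6.170
Fold change = 2^(−6.170) = 0.0139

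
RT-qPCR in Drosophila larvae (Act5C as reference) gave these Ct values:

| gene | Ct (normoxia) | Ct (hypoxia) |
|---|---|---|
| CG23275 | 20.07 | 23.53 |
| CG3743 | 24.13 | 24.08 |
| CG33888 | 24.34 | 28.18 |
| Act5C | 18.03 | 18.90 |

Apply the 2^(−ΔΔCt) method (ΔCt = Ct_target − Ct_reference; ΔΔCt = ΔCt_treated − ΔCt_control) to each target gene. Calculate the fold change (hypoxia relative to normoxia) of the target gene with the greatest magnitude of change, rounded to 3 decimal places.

CG23275: ΔΔCt = (23.53−18.90) − (20.07−18.03) = 4.63 − 2.04 = 2.59; fold change = 2^-2.59 = 0.166
CG3743: ΔΔCt = (24.08−18.90) − (24.13−18.03) = 5.18 − 6.10 = -0.92; fold change = 2^0.92 = 1.892
CG33888: ΔΔCt = (28.18−18.90) − (24.34−18.03) = 9.28 − 6.31 = 2.97; fold change = 2^-2.97 = 0.128
CG33888 has the largest |ΔΔCt| = 2.97.

0.128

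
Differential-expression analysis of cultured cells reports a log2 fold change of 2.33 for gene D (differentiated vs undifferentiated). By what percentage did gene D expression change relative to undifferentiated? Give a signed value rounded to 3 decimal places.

Fold change = 2^(2.33) = 5.0281
Percent change = (FC − 1) × 100% = (5.0281 − 1) × 100 = 402.805%

402.805%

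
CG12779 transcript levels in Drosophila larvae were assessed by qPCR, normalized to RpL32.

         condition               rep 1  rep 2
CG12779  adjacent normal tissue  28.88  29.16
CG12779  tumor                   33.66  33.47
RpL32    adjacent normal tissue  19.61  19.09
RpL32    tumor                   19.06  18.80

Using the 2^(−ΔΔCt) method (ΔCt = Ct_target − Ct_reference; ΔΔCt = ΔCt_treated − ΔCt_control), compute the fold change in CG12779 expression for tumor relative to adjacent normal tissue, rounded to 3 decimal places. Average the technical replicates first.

Mean Ct: CG12779 adjacent normal tissue 29.020; CG12779 tumor 33.565; RpL32 adjacent normal tissue 19.350; RpL32 tumor 18.930
ΔCt(adjacent normal tissue) = 29.020 − 19.350 = 9.670
ΔCt(tumor) = 33.565 − 18.930 = 14.635
ΔΔCt = 14.635 − 9.670 = 4.965
Fold change = 2^(−4.965) = 0.0320

0.032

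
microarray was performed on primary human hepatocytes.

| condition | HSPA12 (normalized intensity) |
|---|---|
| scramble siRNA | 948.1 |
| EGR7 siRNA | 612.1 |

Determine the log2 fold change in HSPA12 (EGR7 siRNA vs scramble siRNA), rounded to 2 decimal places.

Fold change = 612.1 / 948.1 = 0.6456
log2(0.6456) = -0.631

-0.63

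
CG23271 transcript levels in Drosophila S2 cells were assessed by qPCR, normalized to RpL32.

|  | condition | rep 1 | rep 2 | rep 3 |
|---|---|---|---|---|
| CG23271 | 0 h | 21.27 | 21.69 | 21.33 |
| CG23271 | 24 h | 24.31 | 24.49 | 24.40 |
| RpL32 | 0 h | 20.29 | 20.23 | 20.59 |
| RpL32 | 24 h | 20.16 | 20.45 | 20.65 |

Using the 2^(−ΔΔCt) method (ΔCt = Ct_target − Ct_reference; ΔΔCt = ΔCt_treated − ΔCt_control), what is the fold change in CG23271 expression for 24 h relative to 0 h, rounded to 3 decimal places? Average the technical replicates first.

Mean Ct: CG23271 0 h 21.430; CG23271 24 h 24.400; RpL32 0 h 20.370; RpL32 24 h 20.420
ΔCt(0 h) = 21.430 − 20.370 = 1.060
ΔCt(24 h) = 24.400 − 20.420 = 3.980
ΔΔCt = 3.980 − 1.060 = 2.920
Fold change = 2^(−2.920) = 0.1321

0.132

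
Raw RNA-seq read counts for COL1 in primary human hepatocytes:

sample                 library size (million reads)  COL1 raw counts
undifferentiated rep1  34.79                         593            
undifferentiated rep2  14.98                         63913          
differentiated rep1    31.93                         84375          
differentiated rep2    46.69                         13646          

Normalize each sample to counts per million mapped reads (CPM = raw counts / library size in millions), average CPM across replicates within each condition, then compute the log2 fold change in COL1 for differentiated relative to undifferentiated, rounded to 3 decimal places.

CPM(undifferentiated rep1) = 593 / 34.79 = 17.0451
CPM(undifferentiated rep2) = 63913 / 14.98 = 4266.5554
CPM(differentiated rep1) = 84375 / 31.93 = 2642.4992
CPM(differentiated rep2) = 13646 / 46.69 = 292.2682
mean CPM(undifferentiated) = 2141.8003; mean CPM(differentiated) = 1467.3837
Fold change = 1467.3837 / 2141.8003 = 0.68512
log2(0.68512) = -0.5456

-0.546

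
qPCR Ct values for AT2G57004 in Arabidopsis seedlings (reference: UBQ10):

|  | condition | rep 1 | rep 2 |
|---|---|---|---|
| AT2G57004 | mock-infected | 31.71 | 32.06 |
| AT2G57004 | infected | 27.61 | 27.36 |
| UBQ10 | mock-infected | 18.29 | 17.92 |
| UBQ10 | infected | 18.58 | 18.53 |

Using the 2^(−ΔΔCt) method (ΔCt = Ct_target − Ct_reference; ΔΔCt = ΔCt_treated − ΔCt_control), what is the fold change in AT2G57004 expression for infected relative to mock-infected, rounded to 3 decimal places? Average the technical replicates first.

28.840

Mean Ct: AT2G57004 mock-infected 31.885; AT2G57004 infected 27.485; UBQ10 mock-infected 18.105; UBQ10 infected 18.555
ΔCt(mock-infected) = 31.885 − 18.105 = 13.780
ΔCt(infected) = 27.485 − 18.555 = 8.930
ΔΔCt = 8.930 − 13.780 = -4.850
Fold change = 2^(−(-4.850)) = 2^4.850 = 28.8400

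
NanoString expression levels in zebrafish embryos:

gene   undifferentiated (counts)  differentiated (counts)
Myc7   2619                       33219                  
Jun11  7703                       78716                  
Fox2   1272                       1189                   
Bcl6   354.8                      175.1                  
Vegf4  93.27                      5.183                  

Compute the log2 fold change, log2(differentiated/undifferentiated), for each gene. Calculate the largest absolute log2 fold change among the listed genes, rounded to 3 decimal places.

4.170

log2(33219/2619) = 3.665  (Myc7)
log2(78716/7703) = 3.353  (Jun11)
log2(1189/1272) = -0.097  (Fox2)
log2(175.1/354.8) = -1.019  (Bcl6)
log2(5.183/93.27) = -4.170  (Vegf4)
The largest magnitude belongs to Vegf4.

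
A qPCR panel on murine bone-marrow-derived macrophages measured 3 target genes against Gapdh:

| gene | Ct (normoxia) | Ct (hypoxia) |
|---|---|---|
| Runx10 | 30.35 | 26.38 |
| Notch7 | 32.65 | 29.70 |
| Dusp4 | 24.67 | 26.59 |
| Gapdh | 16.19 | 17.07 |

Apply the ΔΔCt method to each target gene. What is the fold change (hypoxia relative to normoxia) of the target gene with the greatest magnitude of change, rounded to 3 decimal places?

28.840

Runx10: ΔΔCt = (26.38−17.07) − (30.35−16.19) = 9.31 − 14.16 = -4.85; fold change = 2^4.85 = 28.840
Notch7: ΔΔCt = (29.70−17.07) − (32.65−16.19) = 12.63 − 16.46 = -3.83; fold change = 2^3.83 = 14.221
Dusp4: ΔΔCt = (26.59−17.07) − (24.67−16.19) = 9.52 − 8.48 = 1.04; fold change = 2^-1.04 = 0.486
Runx10 has the largest |ΔΔCt| = 4.85.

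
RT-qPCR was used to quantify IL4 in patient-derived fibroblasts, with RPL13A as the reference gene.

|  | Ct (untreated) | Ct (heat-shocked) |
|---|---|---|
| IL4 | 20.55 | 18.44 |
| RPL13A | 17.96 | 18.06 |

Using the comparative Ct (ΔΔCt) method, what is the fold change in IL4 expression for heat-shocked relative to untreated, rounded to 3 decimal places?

4.627

ΔCt(untreated) = 20.550 − 17.960 = 2.590
ΔCt(heat-shocked) = 18.440 − 18.060 = 0.380
ΔΔCt = 0.380 − 2.590 = -2.210
Fold change = 2^(−(-2.210)) = 2^2.210 = 4.6268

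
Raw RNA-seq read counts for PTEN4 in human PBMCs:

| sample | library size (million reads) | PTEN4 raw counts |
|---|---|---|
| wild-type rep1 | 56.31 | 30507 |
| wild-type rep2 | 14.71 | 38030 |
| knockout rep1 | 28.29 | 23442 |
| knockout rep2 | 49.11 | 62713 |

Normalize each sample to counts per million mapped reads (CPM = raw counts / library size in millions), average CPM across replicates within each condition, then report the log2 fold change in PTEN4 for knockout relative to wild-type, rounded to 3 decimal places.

CPM(wild-type rep1) = 30507 / 56.31 = 541.7688
CPM(wild-type rep2) = 38030 / 14.71 = 2585.3161
CPM(knockout rep1) = 23442 / 28.29 = 828.6320
CPM(knockout rep2) = 62713 / 49.11 = 1276.9904
mean CPM(wild-type) = 1563.5424; mean CPM(knockout) = 1052.8112
Fold change = 1052.8112 / 1563.5424 = 0.67335
log2(0.67335) = -0.5706

-0.571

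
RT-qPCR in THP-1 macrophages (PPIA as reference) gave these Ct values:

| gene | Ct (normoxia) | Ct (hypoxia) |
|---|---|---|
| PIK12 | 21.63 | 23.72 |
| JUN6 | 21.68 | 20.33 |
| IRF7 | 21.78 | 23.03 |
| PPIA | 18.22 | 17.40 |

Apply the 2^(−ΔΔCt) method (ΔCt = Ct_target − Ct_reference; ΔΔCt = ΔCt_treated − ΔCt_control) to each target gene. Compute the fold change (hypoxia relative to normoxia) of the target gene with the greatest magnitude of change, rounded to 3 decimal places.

0.133

PIK12: ΔΔCt = (23.72−17.40) − (21.63−18.22) = 6.32 − 3.41 = 2.91; fold change = 2^-2.91 = 0.133
JUN6: ΔΔCt = (20.33−17.40) − (21.68−18.22) = 2.93 − 3.46 = -0.53; fold change = 2^0.53 = 1.444
IRF7: ΔΔCt = (23.03−17.40) − (21.78−18.22) = 5.63 − 3.56 = 2.07; fold change = 2^-2.07 = 0.238
PIK12 has the largest |ΔΔCt| = 2.91.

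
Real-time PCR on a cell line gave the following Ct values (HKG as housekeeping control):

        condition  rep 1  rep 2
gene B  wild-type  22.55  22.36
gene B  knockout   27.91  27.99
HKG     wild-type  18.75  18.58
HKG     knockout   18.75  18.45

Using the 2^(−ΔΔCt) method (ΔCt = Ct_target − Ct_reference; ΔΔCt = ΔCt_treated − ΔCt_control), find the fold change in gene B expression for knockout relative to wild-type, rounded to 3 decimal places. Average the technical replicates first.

Mean Ct: gene B wild-type 22.455; gene B knockout 27.950; HKG wild-type 18.665; HKG knockout 18.600
ΔCt(wild-type) = 22.455 − 18.665 = 3.790
ΔCt(knockout) = 27.950 − 18.600 = 9.350
ΔΔCt = 9.350 − 3.790 = 5.560
Fold change = 2^(−5.560) = 0.0212

0.021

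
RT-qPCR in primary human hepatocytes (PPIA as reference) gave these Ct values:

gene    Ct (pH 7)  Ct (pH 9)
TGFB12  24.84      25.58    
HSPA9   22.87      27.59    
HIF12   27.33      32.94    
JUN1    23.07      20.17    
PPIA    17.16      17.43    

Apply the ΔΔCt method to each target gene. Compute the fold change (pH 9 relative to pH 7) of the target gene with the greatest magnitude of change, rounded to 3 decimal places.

0.025

TGFB12: ΔΔCt = (25.58−17.43) − (24.84−17.16) = 8.15 − 7.68 = 0.47; fold change = 2^-0.47 = 0.722
HSPA9: ΔΔCt = (27.59−17.43) − (22.87−17.16) = 10.16 − 5.71 = 4.45; fold change = 2^-4.45 = 0.046
HIF12: ΔΔCt = (32.94−17.43) − (27.33−17.16) = 15.51 − 10.17 = 5.34; fold change = 2^-5.34 = 0.025
JUN1: ΔΔCt = (20.17−17.43) − (23.07−17.16) = 2.74 − 5.91 = -3.17; fold change = 2^3.17 = 9.000
HIF12 has the largest |ΔΔCt| = 5.34.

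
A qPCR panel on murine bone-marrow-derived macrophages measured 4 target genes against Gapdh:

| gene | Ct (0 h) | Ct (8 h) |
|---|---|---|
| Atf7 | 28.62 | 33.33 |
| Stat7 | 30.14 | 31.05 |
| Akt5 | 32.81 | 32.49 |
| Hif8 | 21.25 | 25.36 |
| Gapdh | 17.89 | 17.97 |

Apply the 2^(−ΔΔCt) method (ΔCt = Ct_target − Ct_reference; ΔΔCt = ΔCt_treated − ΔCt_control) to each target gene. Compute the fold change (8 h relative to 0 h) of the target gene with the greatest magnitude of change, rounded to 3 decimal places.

Atf7: ΔΔCt = (33.33−17.97) − (28.62−17.89) = 15.36 − 10.73 = 4.63; fold change = 2^-4.63 = 0.040
Stat7: ΔΔCt = (31.05−17.97) − (30.14−17.89) = 13.08 − 12.25 = 0.83; fold change = 2^-0.83 = 0.563
Akt5: ΔΔCt = (32.49−17.97) − (32.81−17.89) = 14.52 − 14.92 = -0.40; fold change = 2^0.40 = 1.320
Hif8: ΔΔCt = (25.36−17.97) − (21.25−17.89) = 7.39 − 3.36 = 4.03; fold change = 2^-4.03 = 0.061
Atf7 has the largest |ΔΔCt| = 4.63.

0.040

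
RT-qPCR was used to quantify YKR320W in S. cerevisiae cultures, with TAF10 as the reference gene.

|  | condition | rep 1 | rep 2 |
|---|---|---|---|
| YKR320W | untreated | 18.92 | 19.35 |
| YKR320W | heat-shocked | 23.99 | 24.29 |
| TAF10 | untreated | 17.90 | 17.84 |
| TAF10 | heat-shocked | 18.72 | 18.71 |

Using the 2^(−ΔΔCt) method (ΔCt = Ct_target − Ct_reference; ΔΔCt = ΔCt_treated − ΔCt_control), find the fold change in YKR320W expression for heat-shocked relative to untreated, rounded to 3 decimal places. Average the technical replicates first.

Mean Ct: YKR320W untreated 19.135; YKR320W heat-shocked 24.140; TAF10 untreated 17.870; TAF10 heat-shocked 18.715
ΔCt(untreated) = 19.135 − 17.870 = 1.265
ΔCt(heat-shocked) = 24.140 − 18.715 = 5.425
ΔΔCt = 5.425 − 1.265 = 4.160
Fold change = 2^(−4.160) = 0.0559

0.056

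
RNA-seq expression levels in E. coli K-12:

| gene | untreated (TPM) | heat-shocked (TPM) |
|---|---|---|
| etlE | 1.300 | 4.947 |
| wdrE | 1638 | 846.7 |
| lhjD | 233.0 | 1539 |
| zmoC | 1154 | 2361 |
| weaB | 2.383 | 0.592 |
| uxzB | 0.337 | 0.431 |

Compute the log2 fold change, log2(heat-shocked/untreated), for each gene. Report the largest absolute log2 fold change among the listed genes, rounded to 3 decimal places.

log2(4.947/1.300) = 1.928  (etlE)
log2(846.7/1638) = -0.952  (wdrE)
log2(1539/233.0) = 2.724  (lhjD)
log2(2361/1154) = 1.033  (zmoC)
log2(0.592/2.383) = -2.009  (weaB)
log2(0.431/0.337) = 0.355  (uxzB)
The largest magnitude belongs to lhjD.

2.724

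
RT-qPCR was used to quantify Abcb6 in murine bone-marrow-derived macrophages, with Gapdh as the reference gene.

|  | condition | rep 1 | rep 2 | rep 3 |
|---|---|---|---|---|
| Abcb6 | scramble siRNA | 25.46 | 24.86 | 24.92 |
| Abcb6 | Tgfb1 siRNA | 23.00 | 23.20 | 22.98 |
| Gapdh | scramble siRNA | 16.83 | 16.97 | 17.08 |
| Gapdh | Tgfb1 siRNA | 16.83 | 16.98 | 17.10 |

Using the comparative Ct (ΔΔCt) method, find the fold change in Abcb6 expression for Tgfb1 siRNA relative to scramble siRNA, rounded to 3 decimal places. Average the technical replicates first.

Mean Ct: Abcb6 scramble siRNA 25.080; Abcb6 Tgfb1 siRNA 23.060; Gapdh scramble siRNA 16.960; Gapdh Tgfb1 siRNA 16.970
ΔCt(scramble siRNA) = 25.080 − 16.960 = 8.120
ΔCt(Tgfb1 siRNA) = 23.060 − 16.970 = 6.090
ΔΔCt = 6.090 − 8.120 = -2.030
Fold change = 2^(−(-2.030)) = 2^2.030 = 4.0840

4.084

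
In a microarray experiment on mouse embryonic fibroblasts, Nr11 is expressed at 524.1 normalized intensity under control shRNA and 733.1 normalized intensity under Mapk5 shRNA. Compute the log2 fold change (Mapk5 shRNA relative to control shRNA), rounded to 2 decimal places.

0.48

Fold change = 733.1 / 524.1 = 1.3988
log2(1.3988) = 0.484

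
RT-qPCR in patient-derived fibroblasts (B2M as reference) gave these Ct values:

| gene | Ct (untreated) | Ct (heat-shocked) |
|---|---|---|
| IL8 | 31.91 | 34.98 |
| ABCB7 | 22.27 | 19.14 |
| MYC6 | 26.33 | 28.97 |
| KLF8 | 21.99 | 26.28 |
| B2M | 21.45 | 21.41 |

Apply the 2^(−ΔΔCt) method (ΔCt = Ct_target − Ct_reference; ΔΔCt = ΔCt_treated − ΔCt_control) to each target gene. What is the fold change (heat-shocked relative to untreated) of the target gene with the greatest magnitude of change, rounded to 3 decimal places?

0.050

IL8: ΔΔCt = (34.98−21.41) − (31.91−21.45) = 13.57 − 10.46 = 3.11; fold change = 2^-3.11 = 0.116
ABCB7: ΔΔCt = (19.14−21.41) − (22.27−21.45) = -2.27 − 0.82 = -3.09; fold change = 2^3.09 = 8.515
MYC6: ΔΔCt = (28.97−21.41) − (26.33−21.45) = 7.56 − 4.88 = 2.68; fold change = 2^-2.68 = 0.156
KLF8: ΔΔCt = (26.28−21.41) − (21.99−21.45) = 4.87 − 0.54 = 4.33; fold change = 2^-4.33 = 0.050
KLF8 has the largest |ΔΔCt| = 4.33.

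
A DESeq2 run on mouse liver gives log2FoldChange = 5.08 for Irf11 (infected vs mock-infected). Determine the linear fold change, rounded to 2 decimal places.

33.82

Fold change = 2^(5.08) = 33.825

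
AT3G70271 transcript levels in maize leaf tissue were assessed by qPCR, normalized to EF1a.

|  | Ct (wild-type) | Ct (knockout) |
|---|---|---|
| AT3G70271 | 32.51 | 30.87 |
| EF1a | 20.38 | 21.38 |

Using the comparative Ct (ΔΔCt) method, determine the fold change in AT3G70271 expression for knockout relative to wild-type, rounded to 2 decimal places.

ΔCt(wild-type) = 32.510 − 20.380 = 12.130
ΔCt(knockout) = 30.870 − 21.380 = 9.490
ΔΔCt = 9.490 − 12.130 = -2.640
Fold change = 2^(−(-2.640)) = 2^2.640 = 6.233

6.23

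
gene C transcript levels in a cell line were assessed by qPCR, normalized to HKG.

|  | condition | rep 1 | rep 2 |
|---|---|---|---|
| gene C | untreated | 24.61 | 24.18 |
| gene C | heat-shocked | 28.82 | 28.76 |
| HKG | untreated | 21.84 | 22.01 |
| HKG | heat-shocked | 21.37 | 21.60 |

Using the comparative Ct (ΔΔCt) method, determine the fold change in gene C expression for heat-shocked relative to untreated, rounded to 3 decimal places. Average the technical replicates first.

Mean Ct: gene C untreated 24.395; gene C heat-shocked 28.790; HKG untreated 21.925; HKG heat-shocked 21.485
ΔCt(untreated) = 24.395 − 21.925 = 2.470
ΔCt(heat-shocked) = 28.790 − 21.485 = 7.305
ΔΔCt = 7.305 − 2.470 = 4.835
Fold change = 2^(−4.835) = 0.0350

0.035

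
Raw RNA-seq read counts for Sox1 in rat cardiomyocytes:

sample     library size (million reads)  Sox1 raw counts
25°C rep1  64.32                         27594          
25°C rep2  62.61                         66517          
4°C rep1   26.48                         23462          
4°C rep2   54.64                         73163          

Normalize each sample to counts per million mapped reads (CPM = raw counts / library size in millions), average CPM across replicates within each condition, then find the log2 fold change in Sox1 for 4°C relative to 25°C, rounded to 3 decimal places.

0.577

CPM(25°C rep1) = 27594 / 64.32 = 429.0112
CPM(25°C rep2) = 66517 / 62.61 = 1062.4022
CPM(4°C rep1) = 23462 / 26.48 = 886.0272
CPM(4°C rep2) = 73163 / 54.64 = 1339.0007
mean CPM(25°C) = 745.7067; mean CPM(4°C) = 1112.5140
Fold change = 1112.5140 / 745.7067 = 1.49189
log2(1.49189) = 0.5771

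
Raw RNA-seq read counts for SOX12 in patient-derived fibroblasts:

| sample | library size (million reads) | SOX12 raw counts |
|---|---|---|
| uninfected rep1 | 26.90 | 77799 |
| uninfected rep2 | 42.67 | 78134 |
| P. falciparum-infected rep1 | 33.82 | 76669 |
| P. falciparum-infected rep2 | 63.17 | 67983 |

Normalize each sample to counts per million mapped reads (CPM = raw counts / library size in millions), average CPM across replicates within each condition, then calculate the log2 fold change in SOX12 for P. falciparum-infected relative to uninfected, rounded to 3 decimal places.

CPM(uninfected rep1) = 77799 / 26.90 = 2892.1561
CPM(uninfected rep2) = 78134 / 42.67 = 1831.1226
CPM(P. falciparum-infected rep1) = 76669 / 33.82 = 2266.9722
CPM(P. falciparum-infected rep2) = 67983 / 63.17 = 1076.1912
mean CPM(uninfected) = 2361.6394; mean CPM(P. falciparum-infected) = 1671.5817
Fold change = 1671.5817 / 2361.6394 = 0.70781
log2(0.70781) = -0.4986

-0.499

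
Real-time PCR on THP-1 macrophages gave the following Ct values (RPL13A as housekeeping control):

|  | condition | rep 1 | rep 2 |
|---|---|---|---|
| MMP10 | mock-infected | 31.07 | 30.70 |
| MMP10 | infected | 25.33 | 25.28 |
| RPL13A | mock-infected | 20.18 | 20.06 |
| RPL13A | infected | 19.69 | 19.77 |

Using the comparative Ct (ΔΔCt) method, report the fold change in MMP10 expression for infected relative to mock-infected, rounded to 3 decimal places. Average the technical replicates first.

36.504

Mean Ct: MMP10 mock-infected 30.885; MMP10 infected 25.305; RPL13A mock-infected 20.120; RPL13A infected 19.730
ΔCt(mock-infected) = 30.885 − 20.120 = 10.765
ΔCt(infected) = 25.305 − 19.730 = 5.575
ΔΔCt = 5.575 − 10.765 = -5.190
Fold change = 2^(−(-5.190)) = 2^5.190 = 36.5044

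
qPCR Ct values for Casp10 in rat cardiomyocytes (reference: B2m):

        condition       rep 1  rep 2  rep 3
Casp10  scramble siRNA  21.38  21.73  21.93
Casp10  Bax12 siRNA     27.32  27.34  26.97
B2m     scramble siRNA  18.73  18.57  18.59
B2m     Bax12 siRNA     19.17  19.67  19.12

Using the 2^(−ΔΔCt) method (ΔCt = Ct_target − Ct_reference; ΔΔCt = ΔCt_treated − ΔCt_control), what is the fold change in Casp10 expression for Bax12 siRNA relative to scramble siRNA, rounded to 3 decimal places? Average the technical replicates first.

Mean Ct: Casp10 scramble siRNA 21.680; Casp10 Bax12 siRNA 27.210; B2m scramble siRNA 18.630; B2m Bax12 siRNA 19.320
ΔCt(scramble siRNA) = 21.680 − 18.630 = 3.050
ΔCt(Bax12 siRNA) = 27.210 − 19.320 = 7.890
ΔΔCt = 7.890 − 3.050 = 4.840
Fold change = 2^(−4.840) = 0.0349

0.035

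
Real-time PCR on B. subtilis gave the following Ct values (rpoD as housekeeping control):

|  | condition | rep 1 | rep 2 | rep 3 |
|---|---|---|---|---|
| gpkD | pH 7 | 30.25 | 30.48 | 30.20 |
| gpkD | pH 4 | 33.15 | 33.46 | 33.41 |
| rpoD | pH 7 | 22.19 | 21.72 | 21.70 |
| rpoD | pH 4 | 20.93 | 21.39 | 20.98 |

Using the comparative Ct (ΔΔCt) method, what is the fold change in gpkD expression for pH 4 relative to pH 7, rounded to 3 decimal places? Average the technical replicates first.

Mean Ct: gpkD pH 7 30.310; gpkD pH 4 33.340; rpoD pH 7 21.870; rpoD pH 4 21.100
ΔCt(pH 7) = 30.310 − 21.870 = 8.440
ΔCt(pH 4) = 33.340 − 21.100 = 12.240
ΔΔCt = 12.240 − 8.440 = 3.800
Fold change = 2^(−3.800) = 0.0718

0.072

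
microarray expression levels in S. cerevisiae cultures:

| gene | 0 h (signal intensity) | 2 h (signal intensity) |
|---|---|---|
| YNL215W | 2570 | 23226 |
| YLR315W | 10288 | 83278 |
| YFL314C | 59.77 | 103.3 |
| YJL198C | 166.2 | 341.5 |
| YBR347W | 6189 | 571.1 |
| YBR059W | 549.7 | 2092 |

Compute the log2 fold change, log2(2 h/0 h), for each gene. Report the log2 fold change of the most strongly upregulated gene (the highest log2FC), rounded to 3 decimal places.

log2(23226/2570) = 3.176  (YNL215W)
log2(83278/10288) = 3.017  (YLR315W)
log2(103.3/59.77) = 0.789  (YFL314C)
log2(341.5/166.2) = 1.039  (YJL198C)
log2(571.1/6189) = -3.438  (YBR347W)
log2(2092/549.7) = 1.928  (YBR059W)
YNL215W is most strongly upregulated.

3.176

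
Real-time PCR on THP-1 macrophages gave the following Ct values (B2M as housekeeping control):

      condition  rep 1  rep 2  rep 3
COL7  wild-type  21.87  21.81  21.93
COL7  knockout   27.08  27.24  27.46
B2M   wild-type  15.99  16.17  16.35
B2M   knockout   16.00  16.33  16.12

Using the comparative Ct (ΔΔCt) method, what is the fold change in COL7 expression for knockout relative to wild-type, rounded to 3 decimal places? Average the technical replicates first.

Mean Ct: COL7 wild-type 21.870; COL7 knockout 27.260; B2M wild-type 16.170; B2M knockout 16.150
ΔCt(wild-type) = 21.870 − 16.170 = 5.700
ΔCt(knockout) = 27.260 − 16.150 = 11.110
ΔΔCt = 11.110 − 5.700 = 5.410
Fold change = 2^(−5.410) = 0.0235

0.024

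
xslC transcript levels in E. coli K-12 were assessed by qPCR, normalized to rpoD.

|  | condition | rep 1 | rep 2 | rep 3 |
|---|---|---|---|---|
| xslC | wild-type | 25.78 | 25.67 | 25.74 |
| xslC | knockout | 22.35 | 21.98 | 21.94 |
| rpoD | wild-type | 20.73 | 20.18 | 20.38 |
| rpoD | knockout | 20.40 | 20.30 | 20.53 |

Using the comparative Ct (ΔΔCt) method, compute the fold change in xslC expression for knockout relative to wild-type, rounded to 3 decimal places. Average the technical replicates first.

12.295

Mean Ct: xslC wild-type 25.730; xslC knockout 22.090; rpoD wild-type 20.430; rpoD knockout 20.410
ΔCt(wild-type) = 25.730 − 20.430 = 5.300
ΔCt(knockout) = 22.090 − 20.410 = 1.680
ΔΔCt = 1.680 − 5.300 = -3.620
Fold change = 2^(−(-3.620)) = 2^3.620 = 12.2950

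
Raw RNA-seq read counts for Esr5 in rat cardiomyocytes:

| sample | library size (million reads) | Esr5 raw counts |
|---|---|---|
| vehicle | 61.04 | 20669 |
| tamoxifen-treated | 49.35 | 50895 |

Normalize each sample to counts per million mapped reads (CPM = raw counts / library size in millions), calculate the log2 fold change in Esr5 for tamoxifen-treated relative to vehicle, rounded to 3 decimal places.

CPM(vehicle) = 20669 / 61.04 = 338.6140
CPM(tamoxifen-treated) = 50895 / 49.35 = 1031.3070
Fold change = 1031.3070 / 338.6140 = 3.04567
log2(3.04567) = 1.6068

1.607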